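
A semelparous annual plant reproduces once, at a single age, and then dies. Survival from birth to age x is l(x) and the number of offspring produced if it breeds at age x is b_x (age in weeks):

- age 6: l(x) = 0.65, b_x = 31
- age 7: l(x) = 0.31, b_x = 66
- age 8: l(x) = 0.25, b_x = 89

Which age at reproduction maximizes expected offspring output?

8

Expected offspring if breeding at age x = l(x) × b_x:
  age 6: 0.65 × 31 = 20.150
  age 7: 0.31 × 66 = 20.460
  age 8: 0.25 × 89 = 22.250
Maximum at age 8 (22.250).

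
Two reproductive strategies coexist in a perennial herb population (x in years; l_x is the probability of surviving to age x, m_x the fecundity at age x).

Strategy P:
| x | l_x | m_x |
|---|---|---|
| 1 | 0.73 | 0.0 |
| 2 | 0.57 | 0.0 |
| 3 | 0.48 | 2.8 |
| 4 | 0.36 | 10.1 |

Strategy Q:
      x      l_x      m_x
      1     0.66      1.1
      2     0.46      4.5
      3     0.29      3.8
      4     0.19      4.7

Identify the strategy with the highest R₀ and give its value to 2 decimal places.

Strategy P: R₀ = 0.73×0.0 + 0.57×0.0 + 0.48×2.8 + 0.36×10.1 = 4.9800
Strategy Q: R₀ = 0.66×1.1 + 0.46×4.5 + 0.29×3.8 + 0.19×4.7 = 4.7910
Highest R₀: strategy P with 4.9800.

4.98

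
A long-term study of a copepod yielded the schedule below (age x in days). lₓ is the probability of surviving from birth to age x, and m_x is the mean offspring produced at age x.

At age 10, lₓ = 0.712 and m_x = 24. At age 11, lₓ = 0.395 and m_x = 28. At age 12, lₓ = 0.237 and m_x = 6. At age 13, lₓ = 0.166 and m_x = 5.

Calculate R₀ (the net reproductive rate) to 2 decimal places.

R₀ = Σ lₓ m_x:
  age 10: 0.712 × 24 = 17.0880
  age 11: 0.395 × 28 = 11.0600
  age 12: 0.237 × 6 = 1.4220
  age 13: 0.166 × 5 = 0.8300
R₀ = 17.0880 + 11.0600 + 1.4220 + 0.8300 = 30.4000

30.40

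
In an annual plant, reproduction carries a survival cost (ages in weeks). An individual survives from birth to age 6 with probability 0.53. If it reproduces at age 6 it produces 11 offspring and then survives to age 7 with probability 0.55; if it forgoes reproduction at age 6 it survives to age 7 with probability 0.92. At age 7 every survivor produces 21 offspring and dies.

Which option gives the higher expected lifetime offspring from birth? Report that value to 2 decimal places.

breed at age 6: R₀ = 0.53 × (11 + 0.55 × 21) = 0.53 × 22.5500 = 11.9515
delay to age 7: R₀ = 0.53 × (0.92 × 21) = 0.53 × 19.3200 = 10.2396
Higher: breed at age 6 (11.9515).

11.95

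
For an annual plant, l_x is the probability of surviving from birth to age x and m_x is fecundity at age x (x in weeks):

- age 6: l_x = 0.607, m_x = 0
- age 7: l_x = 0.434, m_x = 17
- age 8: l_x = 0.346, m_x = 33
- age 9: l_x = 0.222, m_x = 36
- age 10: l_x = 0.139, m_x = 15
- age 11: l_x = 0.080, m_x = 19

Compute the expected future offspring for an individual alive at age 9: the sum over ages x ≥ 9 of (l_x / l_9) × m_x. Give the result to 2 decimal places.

l_9 = 0.222. Conditional survival from age 9 to x is l_x / l_9.
  x=9: (0.222/0.222) × 36 = 36.0000
  x=10: (0.139/0.222) × 15 = 9.3919
  x=11: (0.080/0.222) × 19 = 6.8468
Sum = 36.0000 + 9.3919 + 6.8468 = 52.2387

52.24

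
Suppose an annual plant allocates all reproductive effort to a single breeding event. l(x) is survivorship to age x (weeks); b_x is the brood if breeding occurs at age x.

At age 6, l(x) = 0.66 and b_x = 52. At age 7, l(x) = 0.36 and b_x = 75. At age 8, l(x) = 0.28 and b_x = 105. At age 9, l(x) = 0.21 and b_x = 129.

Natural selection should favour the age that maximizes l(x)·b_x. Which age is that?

6

Expected offspring if breeding at age x = l(x) × b_x:
  age 6: 0.66 × 52 = 34.320
  age 7: 0.36 × 75 = 27.000
  age 8: 0.28 × 105 = 29.400
  age 9: 0.21 × 129 = 27.090
Maximum at age 6 (34.320).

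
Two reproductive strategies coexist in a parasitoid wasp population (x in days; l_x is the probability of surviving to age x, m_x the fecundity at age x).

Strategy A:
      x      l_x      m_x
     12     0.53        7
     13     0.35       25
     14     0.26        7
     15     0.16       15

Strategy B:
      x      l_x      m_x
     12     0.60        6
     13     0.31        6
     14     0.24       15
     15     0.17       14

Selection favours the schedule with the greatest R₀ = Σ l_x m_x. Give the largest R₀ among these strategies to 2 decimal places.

Strategy A: R₀ = 0.53×7 + 0.35×25 + 0.26×7 + 0.16×15 = 16.6800
Strategy B: R₀ = 0.60×6 + 0.31×6 + 0.24×15 + 0.17×14 = 11.4400
Highest R₀: strategy A with 16.6800.

16.68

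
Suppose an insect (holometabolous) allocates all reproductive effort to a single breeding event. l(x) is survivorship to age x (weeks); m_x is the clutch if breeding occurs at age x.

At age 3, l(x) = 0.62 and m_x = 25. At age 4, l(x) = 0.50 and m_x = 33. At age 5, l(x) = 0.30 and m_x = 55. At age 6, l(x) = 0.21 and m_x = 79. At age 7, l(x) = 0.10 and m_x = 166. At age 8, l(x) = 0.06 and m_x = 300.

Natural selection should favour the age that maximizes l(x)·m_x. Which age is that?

8

Expected offspring if breeding at age x = l(x) × m_x:
  age 3: 0.62 × 25 = 15.500
  age 4: 0.50 × 33 = 16.500
  age 5: 0.30 × 55 = 16.500
  age 6: 0.21 × 79 = 16.590
  age 7: 0.10 × 166 = 16.600
  age 8: 0.06 × 300 = 18.000
Maximum at age 8 (18.000).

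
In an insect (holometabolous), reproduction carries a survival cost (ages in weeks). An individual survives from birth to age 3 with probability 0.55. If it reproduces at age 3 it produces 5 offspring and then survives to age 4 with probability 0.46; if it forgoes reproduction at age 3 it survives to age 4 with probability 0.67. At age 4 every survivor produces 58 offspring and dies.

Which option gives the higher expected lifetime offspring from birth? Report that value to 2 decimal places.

breed at age 3: R₀ = 0.55 × (5 + 0.46 × 58) = 0.55 × 31.6800 = 17.4240
delay to age 4: R₀ = 0.55 × (0.67 × 58) = 0.55 × 38.8600 = 21.3730
Higher: delay to age 4 (21.3730).

21.37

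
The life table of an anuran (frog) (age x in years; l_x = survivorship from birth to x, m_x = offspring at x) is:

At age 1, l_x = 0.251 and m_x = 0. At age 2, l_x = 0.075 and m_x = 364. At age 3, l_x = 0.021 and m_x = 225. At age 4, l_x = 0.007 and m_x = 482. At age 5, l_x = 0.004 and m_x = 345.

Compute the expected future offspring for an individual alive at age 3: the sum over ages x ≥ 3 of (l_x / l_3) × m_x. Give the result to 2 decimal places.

451.38

l_3 = 0.021. Conditional survival from age 3 to x is l_x / l_3.
  x=3: (0.021/0.021) × 225 = 225.0000
  x=4: (0.007/0.021) × 482 = 160.6667
  x=5: (0.004/0.021) × 345 = 65.7143
Sum = 225.0000 + 160.6667 + 65.7143 = 451.3810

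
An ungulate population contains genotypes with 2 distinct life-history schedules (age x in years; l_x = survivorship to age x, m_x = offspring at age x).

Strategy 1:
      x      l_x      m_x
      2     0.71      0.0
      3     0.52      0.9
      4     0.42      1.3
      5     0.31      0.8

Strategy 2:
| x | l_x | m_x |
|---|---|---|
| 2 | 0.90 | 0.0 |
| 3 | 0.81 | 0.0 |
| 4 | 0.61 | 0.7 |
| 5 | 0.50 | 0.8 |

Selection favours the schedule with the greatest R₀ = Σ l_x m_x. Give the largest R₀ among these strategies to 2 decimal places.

1.26

Strategy 1: R₀ = 0.71×0.0 + 0.52×0.9 + 0.42×1.3 + 0.31×0.8 = 1.2620
Strategy 2: R₀ = 0.90×0.0 + 0.81×0.0 + 0.61×0.7 + 0.50×0.8 = 0.8270
Highest R₀: strategy 1 with 1.2620.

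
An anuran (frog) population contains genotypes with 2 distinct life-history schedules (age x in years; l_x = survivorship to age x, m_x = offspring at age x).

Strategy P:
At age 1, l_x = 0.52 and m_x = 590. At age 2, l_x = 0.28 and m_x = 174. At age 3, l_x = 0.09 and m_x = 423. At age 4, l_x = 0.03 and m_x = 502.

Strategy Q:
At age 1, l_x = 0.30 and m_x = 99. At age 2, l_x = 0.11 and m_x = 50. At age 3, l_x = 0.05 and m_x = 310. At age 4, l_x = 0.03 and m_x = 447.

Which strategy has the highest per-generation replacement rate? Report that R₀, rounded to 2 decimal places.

Strategy P: R₀ = 0.52×590 + 0.28×174 + 0.09×423 + 0.03×502 = 408.6500
Strategy Q: R₀ = 0.30×99 + 0.11×50 + 0.05×310 + 0.03×447 = 64.1100
Highest R₀: strategy P with 408.6500.

408.65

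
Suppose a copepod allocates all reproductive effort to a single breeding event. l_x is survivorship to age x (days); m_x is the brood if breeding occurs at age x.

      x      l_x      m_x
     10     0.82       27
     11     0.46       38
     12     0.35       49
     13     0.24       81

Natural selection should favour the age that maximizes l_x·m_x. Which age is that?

10

Expected offspring if breeding at age x = l_x × m_x:
  age 10: 0.82 × 27 = 22.140
  age 11: 0.46 × 38 = 17.480
  age 12: 0.35 × 49 = 17.150
  age 13: 0.24 × 81 = 19.440
Maximum at age 10 (22.140).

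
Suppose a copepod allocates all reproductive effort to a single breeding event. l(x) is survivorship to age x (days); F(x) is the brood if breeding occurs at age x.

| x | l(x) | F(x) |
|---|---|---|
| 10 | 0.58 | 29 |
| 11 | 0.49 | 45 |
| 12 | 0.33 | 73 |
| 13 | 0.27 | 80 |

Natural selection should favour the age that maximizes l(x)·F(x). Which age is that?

Expected offspring if breeding at age x = l(x) × F(x):
  age 10: 0.58 × 29 = 16.820
  age 11: 0.49 × 45 = 22.050
  age 12: 0.33 × 73 = 24.090
  age 13: 0.27 × 80 = 21.600
Maximum at age 12 (24.090).

12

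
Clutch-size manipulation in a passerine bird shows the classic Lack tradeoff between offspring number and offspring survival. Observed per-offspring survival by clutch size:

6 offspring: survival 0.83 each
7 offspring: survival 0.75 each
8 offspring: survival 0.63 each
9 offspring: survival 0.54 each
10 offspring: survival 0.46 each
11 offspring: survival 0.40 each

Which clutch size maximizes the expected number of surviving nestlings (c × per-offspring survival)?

7

Expected surviving nestlings = c × s(c):
  c=6: 6 × 0.83 = 4.980
  c=7: 7 × 0.75 = 5.250
  c=8: 8 × 0.63 = 5.040
  c=9: 9 × 0.54 = 4.860
  c=10: 10 × 0.46 = 4.600
  c=11: 11 × 0.40 = 4.400
Maximum at c = 7 (5.250 surviving nestlings).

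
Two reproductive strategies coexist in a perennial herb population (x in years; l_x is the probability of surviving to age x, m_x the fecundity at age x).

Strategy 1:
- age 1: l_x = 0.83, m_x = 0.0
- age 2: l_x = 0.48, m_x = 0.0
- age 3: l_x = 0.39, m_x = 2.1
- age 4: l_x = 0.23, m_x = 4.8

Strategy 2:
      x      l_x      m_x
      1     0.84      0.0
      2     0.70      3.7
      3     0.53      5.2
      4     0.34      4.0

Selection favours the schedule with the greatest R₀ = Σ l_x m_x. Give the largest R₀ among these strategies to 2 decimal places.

Strategy 1: R₀ = 0.83×0.0 + 0.48×0.0 + 0.39×2.1 + 0.23×4.8 = 1.9230
Strategy 2: R₀ = 0.84×0.0 + 0.70×3.7 + 0.53×5.2 + 0.34×4.0 = 6.7060
Highest R₀: strategy 2 with 6.7060.

6.71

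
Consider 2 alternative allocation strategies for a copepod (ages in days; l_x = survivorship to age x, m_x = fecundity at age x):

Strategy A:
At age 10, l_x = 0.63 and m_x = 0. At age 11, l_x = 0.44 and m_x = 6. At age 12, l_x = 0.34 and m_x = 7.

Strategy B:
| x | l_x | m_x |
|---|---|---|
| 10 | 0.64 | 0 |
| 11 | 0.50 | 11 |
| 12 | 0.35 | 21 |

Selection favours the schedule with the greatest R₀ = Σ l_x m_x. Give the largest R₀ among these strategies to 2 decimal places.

Strategy A: R₀ = 0.63×0 + 0.44×6 + 0.34×7 = 5.0200
Strategy B: R₀ = 0.64×0 + 0.50×11 + 0.35×21 = 12.8500
Highest R₀: strategy B with 12.8500.

12.85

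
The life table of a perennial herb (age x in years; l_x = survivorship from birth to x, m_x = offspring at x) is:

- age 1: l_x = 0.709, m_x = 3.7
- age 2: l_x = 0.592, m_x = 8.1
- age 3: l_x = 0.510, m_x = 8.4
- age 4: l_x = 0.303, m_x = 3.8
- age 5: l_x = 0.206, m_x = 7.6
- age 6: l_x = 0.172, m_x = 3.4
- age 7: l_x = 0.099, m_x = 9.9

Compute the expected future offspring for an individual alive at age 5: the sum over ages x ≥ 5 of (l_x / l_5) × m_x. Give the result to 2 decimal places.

l_5 = 0.206. Conditional survival from age 5 to x is l_x / l_5.
  x=5: (0.206/0.206) × 7.6 = 7.6000
  x=6: (0.172/0.206) × 3.4 = 2.8388
  x=7: (0.099/0.206) × 9.9 = 4.7578
Sum = 7.6000 + 2.8388 + 4.7578 = 15.1966

15.20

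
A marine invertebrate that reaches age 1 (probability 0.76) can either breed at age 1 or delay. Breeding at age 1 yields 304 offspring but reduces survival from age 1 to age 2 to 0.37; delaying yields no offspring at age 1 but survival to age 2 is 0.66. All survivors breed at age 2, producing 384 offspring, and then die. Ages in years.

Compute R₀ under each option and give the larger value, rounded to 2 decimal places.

339.02

breed at age 1: R₀ = 0.76 × (304 + 0.37 × 384) = 0.76 × 446.0800 = 339.0208
delay to age 2: R₀ = 0.76 × (0.66 × 384) = 0.76 × 253.4400 = 192.6144
Higher: breed at age 1 (339.0208).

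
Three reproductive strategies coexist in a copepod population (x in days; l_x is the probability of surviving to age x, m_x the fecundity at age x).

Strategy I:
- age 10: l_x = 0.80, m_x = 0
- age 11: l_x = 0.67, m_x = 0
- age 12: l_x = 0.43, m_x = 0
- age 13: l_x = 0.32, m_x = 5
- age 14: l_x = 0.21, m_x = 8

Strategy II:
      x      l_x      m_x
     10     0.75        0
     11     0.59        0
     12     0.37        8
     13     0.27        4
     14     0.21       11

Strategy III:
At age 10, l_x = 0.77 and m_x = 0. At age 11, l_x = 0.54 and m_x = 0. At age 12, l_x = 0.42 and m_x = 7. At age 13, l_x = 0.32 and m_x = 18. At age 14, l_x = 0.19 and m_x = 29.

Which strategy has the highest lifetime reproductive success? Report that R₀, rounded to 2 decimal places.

Strategy I: R₀ = 0.80×0 + 0.67×0 + 0.43×0 + 0.32×5 + 0.21×8 = 3.2800
Strategy II: R₀ = 0.75×0 + 0.59×0 + 0.37×8 + 0.27×4 + 0.21×11 = 6.3500
Strategy III: R₀ = 0.77×0 + 0.54×0 + 0.42×7 + 0.32×18 + 0.19×29 = 14.2100
Highest R₀: strategy III with 14.2100.

14.21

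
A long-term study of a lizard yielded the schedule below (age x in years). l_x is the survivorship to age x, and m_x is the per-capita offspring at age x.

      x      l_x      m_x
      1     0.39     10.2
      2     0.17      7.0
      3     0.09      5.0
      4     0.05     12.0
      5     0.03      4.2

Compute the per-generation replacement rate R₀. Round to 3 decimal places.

6.344

R₀ = Σ l_x m_x:
  age 1: 0.39 × 10.2 = 3.9780
  age 2: 0.17 × 7.0 = 1.1900
  age 3: 0.09 × 5.0 = 0.4500
  age 4: 0.05 × 12.0 = 0.6000
  age 5: 0.03 × 4.2 = 0.1260
R₀ = 3.9780 + 1.1900 + 0.4500 + 0.6000 + 0.1260 = 6.3440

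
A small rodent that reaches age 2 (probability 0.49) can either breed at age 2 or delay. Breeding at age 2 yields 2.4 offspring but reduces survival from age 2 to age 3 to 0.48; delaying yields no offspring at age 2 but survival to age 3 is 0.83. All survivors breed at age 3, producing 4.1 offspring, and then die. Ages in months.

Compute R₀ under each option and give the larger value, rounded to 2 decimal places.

2.14

breed at age 2: R₀ = 0.49 × (2.4 + 0.48 × 4.1) = 0.49 × 4.3680 = 2.1403
delay to age 3: R₀ = 0.49 × (0.83 × 4.1) = 0.49 × 3.4030 = 1.6675
Higher: breed at age 2 (2.1403).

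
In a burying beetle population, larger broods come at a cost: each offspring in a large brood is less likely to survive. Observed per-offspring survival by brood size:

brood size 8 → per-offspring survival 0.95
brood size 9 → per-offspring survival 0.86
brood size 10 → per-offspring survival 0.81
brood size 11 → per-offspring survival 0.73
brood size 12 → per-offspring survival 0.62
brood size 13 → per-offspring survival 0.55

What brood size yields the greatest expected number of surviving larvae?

Expected surviving larvae = c × s(c):
  c=8: 8 × 0.95 = 7.600
  c=9: 9 × 0.86 = 7.740
  c=10: 10 × 0.81 = 8.100
  c=11: 11 × 0.73 = 8.030
  c=12: 12 × 0.62 = 7.440
  c=13: 13 × 0.55 = 7.150
Maximum at c = 10 (8.100 surviving larvae).

10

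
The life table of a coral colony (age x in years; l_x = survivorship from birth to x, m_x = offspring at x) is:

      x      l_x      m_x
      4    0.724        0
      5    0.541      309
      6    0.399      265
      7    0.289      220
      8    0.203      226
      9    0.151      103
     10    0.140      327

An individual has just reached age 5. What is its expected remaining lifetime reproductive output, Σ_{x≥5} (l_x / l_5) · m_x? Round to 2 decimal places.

820.14

l_5 = 0.541. Conditional survival from age 5 to x is l_x / l_5.
  x=5: (0.541/0.541) × 309 = 309.0000
  x=6: (0.399/0.541) × 265 = 195.4436
  x=7: (0.289/0.541) × 220 = 117.5231
  x=8: (0.203/0.541) × 226 = 84.8022
  x=9: (0.151/0.541) × 103 = 28.7486
  x=10: (0.140/0.541) × 327 = 84.6211
Sum = 309.0000 + 195.4436 + 117.5231 + 84.8022 + 28.7486 + 84.6211 = 820.1386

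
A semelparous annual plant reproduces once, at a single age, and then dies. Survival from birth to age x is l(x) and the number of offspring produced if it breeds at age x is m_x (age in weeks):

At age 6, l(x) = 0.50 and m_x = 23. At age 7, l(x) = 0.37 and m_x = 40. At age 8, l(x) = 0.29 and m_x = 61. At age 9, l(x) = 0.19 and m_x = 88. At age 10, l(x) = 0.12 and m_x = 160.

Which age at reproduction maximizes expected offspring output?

Expected offspring if breeding at age x = l(x) × m_x:
  age 6: 0.50 × 23 = 11.500
  age 7: 0.37 × 40 = 14.800
  age 8: 0.29 × 61 = 17.690
  age 9: 0.19 × 88 = 16.720
  age 10: 0.12 × 160 = 19.200
Maximum at age 10 (19.200).

10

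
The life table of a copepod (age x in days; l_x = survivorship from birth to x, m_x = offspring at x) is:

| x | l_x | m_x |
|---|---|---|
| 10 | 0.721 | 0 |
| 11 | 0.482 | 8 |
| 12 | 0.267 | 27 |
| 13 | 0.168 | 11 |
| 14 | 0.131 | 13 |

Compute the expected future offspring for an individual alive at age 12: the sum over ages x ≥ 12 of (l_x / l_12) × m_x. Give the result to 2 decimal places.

l_12 = 0.267. Conditional survival from age 12 to x is l_x / l_12.
  x=12: (0.267/0.267) × 27 = 27.0000
  x=13: (0.168/0.267) × 11 = 6.9213
  x=14: (0.131/0.267) × 13 = 6.3783
Sum = 27.0000 + 6.9213 + 6.3783 = 40.2996

40.30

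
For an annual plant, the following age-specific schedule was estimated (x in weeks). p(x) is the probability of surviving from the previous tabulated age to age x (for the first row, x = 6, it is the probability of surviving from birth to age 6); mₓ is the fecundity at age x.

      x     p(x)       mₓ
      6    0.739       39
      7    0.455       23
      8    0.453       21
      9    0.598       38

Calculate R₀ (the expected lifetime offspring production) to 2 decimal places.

Survivorship from birth: l_x = p_6·p_7·…·p_x.
  l_6 = 0.73900
  l_7 = 0.33625
  l_8 = 0.15232
  l_9 = 0.09109
R₀ = Σ l_x mₓ:
  age 6: 0.73900 × 39 = 28.8210
  age 7: 0.33625 × 23 = 7.7337
  age 8: 0.15232 × 21 = 3.1987
  age 9: 0.09109 × 38 = 3.4614
R₀ = 28.8210 + 7.7337 + 3.1987 + 3.4614 = 43.2149

43.21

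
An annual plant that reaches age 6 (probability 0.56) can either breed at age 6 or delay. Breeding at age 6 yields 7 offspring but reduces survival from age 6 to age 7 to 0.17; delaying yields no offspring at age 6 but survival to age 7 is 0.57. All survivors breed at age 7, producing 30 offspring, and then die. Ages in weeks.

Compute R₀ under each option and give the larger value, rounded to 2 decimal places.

9.58

breed at age 6: R₀ = 0.56 × (7 + 0.17 × 30) = 0.56 × 12.1000 = 6.7760
delay to age 7: R₀ = 0.56 × (0.57 × 30) = 0.56 × 17.1000 = 9.5760
Higher: delay to age 7 (9.5760).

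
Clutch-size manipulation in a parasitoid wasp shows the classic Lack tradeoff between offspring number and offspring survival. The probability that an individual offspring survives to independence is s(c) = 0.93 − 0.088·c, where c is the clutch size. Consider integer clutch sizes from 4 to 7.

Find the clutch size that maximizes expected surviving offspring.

Expected surviving offspring = c × s(c):
  c=4: 4 × 0.578 = 2.312
  c=5: 5 × 0.490 = 2.450
  c=6: 6 × 0.402 = 2.412
  c=7: 7 × 0.314 = 2.198
Maximum at c = 5 (2.450 surviving offspring).

5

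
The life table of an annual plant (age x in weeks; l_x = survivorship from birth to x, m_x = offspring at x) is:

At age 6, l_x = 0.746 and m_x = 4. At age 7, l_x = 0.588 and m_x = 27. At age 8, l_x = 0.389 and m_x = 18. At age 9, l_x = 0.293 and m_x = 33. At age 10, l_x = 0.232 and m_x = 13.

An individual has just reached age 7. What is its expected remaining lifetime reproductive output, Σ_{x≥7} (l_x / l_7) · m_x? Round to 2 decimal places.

60.48

l_7 = 0.588. Conditional survival from age 7 to x is l_x / l_7.
  x=7: (0.588/0.588) × 27 = 27.0000
  x=8: (0.389/0.588) × 18 = 11.9082
  x=9: (0.293/0.588) × 33 = 16.4439
  x=10: (0.232/0.588) × 13 = 5.1293
Sum = 27.0000 + 11.9082 + 16.4439 + 5.1293 = 60.4813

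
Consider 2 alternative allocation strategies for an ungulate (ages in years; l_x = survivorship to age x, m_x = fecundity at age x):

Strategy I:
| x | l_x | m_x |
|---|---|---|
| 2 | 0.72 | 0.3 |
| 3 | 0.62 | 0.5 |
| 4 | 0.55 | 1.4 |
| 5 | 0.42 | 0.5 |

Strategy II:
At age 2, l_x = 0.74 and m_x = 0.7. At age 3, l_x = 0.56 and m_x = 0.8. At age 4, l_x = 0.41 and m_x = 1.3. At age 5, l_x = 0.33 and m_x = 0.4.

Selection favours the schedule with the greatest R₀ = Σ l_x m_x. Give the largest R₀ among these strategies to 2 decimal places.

1.63

Strategy I: R₀ = 0.72×0.3 + 0.62×0.5 + 0.55×1.4 + 0.42×0.5 = 1.5060
Strategy II: R₀ = 0.74×0.7 + 0.56×0.8 + 0.41×1.3 + 0.33×0.4 = 1.6310
Highest R₀: strategy II with 1.6310.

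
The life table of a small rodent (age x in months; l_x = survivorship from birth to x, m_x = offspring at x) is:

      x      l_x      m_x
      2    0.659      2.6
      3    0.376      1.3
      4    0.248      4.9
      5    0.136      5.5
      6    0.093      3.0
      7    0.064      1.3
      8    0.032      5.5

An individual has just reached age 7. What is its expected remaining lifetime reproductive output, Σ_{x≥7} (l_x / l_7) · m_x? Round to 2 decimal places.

4.05

l_7 = 0.064. Conditional survival from age 7 to x is l_x / l_7.
  x=7: (0.064/0.064) × 1.3 = 1.3000
  x=8: (0.032/0.064) × 5.5 = 2.7500
Sum = 1.3000 + 2.7500 = 4.0500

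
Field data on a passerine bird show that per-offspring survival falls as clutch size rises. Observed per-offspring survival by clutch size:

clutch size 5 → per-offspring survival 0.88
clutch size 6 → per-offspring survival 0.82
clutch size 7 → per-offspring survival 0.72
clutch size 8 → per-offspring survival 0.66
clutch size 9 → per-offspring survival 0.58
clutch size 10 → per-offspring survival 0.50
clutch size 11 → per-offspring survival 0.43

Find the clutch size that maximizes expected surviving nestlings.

8

Expected surviving nestlings = c × s(c):
  c=5: 5 × 0.88 = 4.400
  c=6: 6 × 0.82 = 4.920
  c=7: 7 × 0.72 = 5.040
  c=8: 8 × 0.66 = 5.280
  c=9: 9 × 0.58 = 5.220
  c=10: 10 × 0.50 = 5.000
  c=11: 11 × 0.43 = 4.730
Maximum at c = 8 (5.280 surviving nestlings).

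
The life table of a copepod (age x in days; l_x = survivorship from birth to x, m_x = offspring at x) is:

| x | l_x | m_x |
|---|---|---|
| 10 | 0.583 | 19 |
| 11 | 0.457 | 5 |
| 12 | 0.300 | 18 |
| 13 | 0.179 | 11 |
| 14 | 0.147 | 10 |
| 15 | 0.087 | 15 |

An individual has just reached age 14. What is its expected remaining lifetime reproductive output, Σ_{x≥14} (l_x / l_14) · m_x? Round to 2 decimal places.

l_14 = 0.147. Conditional survival from age 14 to x is l_x / l_14.
  x=14: (0.147/0.147) × 10 = 10.0000
  x=15: (0.087/0.147) × 15 = 8.8776
Sum = 10.0000 + 8.8776 = 18.8776

18.88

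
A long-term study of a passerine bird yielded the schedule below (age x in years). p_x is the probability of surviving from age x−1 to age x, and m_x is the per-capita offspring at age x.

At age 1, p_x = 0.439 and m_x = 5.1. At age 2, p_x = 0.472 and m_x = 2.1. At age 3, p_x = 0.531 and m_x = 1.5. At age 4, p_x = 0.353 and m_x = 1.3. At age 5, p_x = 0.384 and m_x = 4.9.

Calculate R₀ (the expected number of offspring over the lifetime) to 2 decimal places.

Survivorship from birth: l_x = p_1·p_2·…·p_x.
  l_1 = 0.43900
  l_2 = 0.20721
  l_3 = 0.11003
  l_4 = 0.03884
  l_5 = 0.01491
R₀ = Σ l_x m_x:
  age 1: 0.43900 × 5.1 = 2.2389
  age 2: 0.20721 × 2.1 = 0.4351
  age 3: 0.11003 × 1.5 = 0.1650
  age 4: 0.03884 × 1.3 = 0.0505
  age 5: 0.01491 × 4.9 = 0.0731
R₀ = 2.2389 + 0.4351 + 0.1650 + 0.0505 + 0.0731 = 2.9626

2.96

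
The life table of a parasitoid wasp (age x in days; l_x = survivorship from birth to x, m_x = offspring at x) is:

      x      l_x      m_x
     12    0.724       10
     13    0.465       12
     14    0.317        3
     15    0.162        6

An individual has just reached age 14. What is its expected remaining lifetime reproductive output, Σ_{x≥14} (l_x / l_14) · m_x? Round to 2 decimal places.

l_14 = 0.317. Conditional survival from age 14 to x is l_x / l_14.
  x=14: (0.317/0.317) × 3 = 3.0000
  x=15: (0.162/0.317) × 6 = 3.0662
Sum = 3.0000 + 3.0662 = 6.0662

6.07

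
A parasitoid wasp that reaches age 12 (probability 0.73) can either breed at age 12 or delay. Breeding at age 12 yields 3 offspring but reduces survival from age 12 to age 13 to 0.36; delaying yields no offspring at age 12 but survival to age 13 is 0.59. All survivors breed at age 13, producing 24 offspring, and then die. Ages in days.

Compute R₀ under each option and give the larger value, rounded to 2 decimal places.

10.34

breed at age 12: R₀ = 0.73 × (3 + 0.36 × 24) = 0.73 × 11.6400 = 8.4972
delay to age 13: R₀ = 0.73 × (0.59 × 24) = 0.73 × 14.1600 = 10.3368
Higher: delay to age 13 (10.3368).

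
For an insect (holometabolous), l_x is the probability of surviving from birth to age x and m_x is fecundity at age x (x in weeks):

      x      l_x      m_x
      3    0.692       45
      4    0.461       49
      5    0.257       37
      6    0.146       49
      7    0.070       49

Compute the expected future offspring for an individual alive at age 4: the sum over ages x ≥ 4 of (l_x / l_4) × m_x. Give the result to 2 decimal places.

l_4 = 0.461. Conditional survival from age 4 to x is l_x / l_4.
  x=4: (0.461/0.461) × 49 = 49.0000
  x=5: (0.257/0.461) × 37 = 20.6269
  x=6: (0.146/0.461) × 49 = 15.5184
  x=7: (0.070/0.461) × 49 = 7.4403
Sum = 49.0000 + 20.6269 + 15.5184 + 7.4403 = 92.5857

92.59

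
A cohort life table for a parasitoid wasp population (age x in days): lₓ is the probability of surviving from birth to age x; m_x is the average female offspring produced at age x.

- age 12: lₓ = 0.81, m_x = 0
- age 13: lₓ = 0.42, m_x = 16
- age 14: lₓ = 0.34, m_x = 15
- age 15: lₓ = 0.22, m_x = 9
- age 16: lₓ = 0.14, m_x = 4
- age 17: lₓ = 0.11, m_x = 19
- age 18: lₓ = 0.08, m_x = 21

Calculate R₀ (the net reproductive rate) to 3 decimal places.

18.130

R₀ = Σ lₓ m_x:
  age 12: 0.81 × 0 = 0.0000
  age 13: 0.42 × 16 = 6.7200
  age 14: 0.34 × 15 = 5.1000
  age 15: 0.22 × 9 = 1.9800
  age 16: 0.14 × 4 = 0.5600
  age 17: 0.11 × 19 = 2.0900
  age 18: 0.08 × 21 = 1.6800
R₀ = 0.0000 + 6.7200 + 5.1000 + 1.9800 + 0.5600 + 2.0900 + 1.6800 = 18.1300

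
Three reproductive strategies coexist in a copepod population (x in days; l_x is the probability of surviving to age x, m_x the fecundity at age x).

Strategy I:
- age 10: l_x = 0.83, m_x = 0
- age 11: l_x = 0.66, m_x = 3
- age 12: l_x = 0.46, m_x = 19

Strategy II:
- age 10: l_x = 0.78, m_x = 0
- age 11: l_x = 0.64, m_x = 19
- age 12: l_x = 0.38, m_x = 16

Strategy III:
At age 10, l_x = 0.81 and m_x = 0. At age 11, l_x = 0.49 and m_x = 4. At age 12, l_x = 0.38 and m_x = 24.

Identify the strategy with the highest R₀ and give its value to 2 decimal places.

18.24

Strategy I: R₀ = 0.83×0 + 0.66×3 + 0.46×19 = 10.7200
Strategy II: R₀ = 0.78×0 + 0.64×19 + 0.38×16 = 18.2400
Strategy III: R₀ = 0.81×0 + 0.49×4 + 0.38×24 = 11.0800
Highest R₀: strategy II with 18.2400.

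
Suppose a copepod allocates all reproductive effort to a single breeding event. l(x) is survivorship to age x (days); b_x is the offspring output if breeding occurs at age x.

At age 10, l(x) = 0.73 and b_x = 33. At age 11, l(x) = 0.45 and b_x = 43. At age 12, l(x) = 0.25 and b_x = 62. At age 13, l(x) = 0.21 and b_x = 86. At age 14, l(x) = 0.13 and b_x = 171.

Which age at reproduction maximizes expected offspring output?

10

Expected offspring if breeding at age x = l(x) × b_x:
  age 10: 0.73 × 33 = 24.090
  age 11: 0.45 × 43 = 19.350
  age 12: 0.25 × 62 = 15.500
  age 13: 0.21 × 86 = 18.060
  age 14: 0.13 × 171 = 22.230
Maximum at age 10 (24.090).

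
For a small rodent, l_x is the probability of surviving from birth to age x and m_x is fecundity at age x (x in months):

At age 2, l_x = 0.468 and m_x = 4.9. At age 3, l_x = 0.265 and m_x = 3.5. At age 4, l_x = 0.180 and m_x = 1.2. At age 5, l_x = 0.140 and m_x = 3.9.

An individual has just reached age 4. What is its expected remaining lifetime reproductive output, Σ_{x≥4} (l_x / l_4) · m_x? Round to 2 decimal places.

l_4 = 0.180. Conditional survival from age 4 to x is l_x / l_4.
  x=4: (0.180/0.180) × 1.2 = 1.2000
  x=5: (0.140/0.180) × 3.9 = 3.0333
Sum = 1.2000 + 3.0333 = 4.2333

4.23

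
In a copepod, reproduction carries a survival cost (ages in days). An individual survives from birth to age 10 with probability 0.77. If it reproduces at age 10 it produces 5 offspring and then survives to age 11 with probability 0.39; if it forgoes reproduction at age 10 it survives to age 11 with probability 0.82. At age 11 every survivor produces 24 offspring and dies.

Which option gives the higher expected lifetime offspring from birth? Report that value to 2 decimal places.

breed at age 10: R₀ = 0.77 × (5 + 0.39 × 24) = 0.77 × 14.3600 = 11.0572
delay to age 11: R₀ = 0.77 × (0.82 × 24) = 0.77 × 19.6800 = 15.1536
Higher: delay to age 11 (15.1536).

15.15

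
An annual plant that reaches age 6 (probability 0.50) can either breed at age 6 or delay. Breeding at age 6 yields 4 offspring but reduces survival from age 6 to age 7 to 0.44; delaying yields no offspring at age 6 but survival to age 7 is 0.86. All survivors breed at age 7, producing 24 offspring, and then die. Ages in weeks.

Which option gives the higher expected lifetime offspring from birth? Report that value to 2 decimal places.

breed at age 6: R₀ = 0.50 × (4 + 0.44 × 24) = 0.50 × 14.5600 = 7.2800
delay to age 7: R₀ = 0.50 × (0.86 × 24) = 0.50 × 20.6400 = 10.3200
Higher: delay to age 7 (10.3200).

10.32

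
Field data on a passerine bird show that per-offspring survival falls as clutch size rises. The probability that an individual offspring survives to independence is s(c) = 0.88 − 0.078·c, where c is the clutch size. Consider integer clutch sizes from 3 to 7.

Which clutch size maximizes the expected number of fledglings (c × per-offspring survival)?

Expected fledglings = c × s(c):
  c=3: 3 × 0.646 = 1.938
  c=4: 4 × 0.568 = 2.272
  c=5: 5 × 0.490 = 2.450
  c=6: 6 × 0.412 = 2.472
  c=7: 7 × 0.334 = 2.338
Maximum at c = 6 (2.472 fledglings).

6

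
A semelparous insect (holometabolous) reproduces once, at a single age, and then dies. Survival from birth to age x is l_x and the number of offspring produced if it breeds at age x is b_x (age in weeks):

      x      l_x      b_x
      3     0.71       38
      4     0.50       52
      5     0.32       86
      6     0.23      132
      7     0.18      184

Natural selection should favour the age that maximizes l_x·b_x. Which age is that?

7

Expected offspring if breeding at age x = l_x × b_x:
  age 3: 0.71 × 38 = 26.980
  age 4: 0.50 × 52 = 26.000
  age 5: 0.32 × 86 = 27.520
  age 6: 0.23 × 132 = 30.360
  age 7: 0.18 × 184 = 33.120
Maximum at age 7 (33.120).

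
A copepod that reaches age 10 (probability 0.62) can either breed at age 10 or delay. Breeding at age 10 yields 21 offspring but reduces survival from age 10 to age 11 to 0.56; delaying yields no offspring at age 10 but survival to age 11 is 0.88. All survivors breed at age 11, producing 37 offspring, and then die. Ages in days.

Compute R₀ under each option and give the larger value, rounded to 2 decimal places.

breed at age 10: R₀ = 0.62 × (21 + 0.56 × 37) = 0.62 × 41.7200 = 25.8664
delay to age 11: R₀ = 0.62 × (0.88 × 37) = 0.62 × 32.5600 = 20.1872
Higher: breed at age 10 (25.8664).

25.87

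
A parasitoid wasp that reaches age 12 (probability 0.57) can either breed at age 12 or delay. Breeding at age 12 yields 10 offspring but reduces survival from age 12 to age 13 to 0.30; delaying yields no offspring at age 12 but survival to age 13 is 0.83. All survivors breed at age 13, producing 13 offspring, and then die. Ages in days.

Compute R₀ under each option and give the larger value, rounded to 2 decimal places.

7.92

breed at age 12: R₀ = 0.57 × (10 + 0.30 × 13) = 0.57 × 13.9000 = 7.9230
delay to age 13: R₀ = 0.57 × (0.83 × 13) = 0.57 × 10.7900 = 6.1503
Higher: breed at age 12 (7.9230).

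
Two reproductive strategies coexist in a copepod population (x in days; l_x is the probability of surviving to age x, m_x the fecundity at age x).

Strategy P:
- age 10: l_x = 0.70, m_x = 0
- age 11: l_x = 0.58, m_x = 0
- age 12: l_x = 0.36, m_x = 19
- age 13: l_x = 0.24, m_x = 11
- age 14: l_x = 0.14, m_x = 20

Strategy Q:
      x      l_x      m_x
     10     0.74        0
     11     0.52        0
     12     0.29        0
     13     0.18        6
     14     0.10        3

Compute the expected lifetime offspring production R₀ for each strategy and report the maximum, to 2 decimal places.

12.28

Strategy P: R₀ = 0.70×0 + 0.58×0 + 0.36×19 + 0.24×11 + 0.14×20 = 12.2800
Strategy Q: R₀ = 0.74×0 + 0.52×0 + 0.29×0 + 0.18×6 + 0.10×3 = 1.3800
Highest R₀: strategy P with 12.2800.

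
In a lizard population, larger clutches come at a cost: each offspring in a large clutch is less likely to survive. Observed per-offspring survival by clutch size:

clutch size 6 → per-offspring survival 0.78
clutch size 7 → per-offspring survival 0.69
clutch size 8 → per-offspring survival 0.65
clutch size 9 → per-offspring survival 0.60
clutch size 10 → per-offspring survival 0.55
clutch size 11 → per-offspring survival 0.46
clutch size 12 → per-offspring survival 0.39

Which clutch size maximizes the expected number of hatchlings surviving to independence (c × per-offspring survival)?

Expected hatchlings surviving to independence = c × s(c):
  c=6: 6 × 0.78 = 4.680
  c=7: 7 × 0.69 = 4.830
  c=8: 8 × 0.65 = 5.200
  c=9: 9 × 0.60 = 5.400
  c=10: 10 × 0.55 = 5.500
  c=11: 11 × 0.46 = 5.060
  c=12: 12 × 0.39 = 4.680
Maximum at c = 10 (5.500 hatchlings surviving to independence).

10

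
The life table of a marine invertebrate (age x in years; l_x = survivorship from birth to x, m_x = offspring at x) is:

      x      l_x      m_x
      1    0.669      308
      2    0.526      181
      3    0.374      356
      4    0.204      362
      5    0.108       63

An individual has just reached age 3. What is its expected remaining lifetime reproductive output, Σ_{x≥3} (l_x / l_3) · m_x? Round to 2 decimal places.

571.65

l_3 = 0.374. Conditional survival from age 3 to x is l_x / l_3.
  x=3: (0.374/0.374) × 356 = 356.0000
  x=4: (0.204/0.374) × 362 = 197.4545
  x=5: (0.108/0.374) × 63 = 18.1925
Sum = 356.0000 + 197.4545 + 18.1925 = 571.6471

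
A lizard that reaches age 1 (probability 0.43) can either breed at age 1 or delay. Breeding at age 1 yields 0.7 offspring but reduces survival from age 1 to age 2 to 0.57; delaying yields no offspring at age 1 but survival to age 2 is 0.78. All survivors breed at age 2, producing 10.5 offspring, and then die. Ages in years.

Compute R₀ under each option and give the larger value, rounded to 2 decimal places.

3.52

breed at age 1: R₀ = 0.43 × (0.7 + 0.57 × 10.5) = 0.43 × 6.6850 = 2.8745
delay to age 2: R₀ = 0.43 × (0.78 × 10.5) = 0.43 × 8.1900 = 3.5217
Higher: delay to age 2 (3.5217).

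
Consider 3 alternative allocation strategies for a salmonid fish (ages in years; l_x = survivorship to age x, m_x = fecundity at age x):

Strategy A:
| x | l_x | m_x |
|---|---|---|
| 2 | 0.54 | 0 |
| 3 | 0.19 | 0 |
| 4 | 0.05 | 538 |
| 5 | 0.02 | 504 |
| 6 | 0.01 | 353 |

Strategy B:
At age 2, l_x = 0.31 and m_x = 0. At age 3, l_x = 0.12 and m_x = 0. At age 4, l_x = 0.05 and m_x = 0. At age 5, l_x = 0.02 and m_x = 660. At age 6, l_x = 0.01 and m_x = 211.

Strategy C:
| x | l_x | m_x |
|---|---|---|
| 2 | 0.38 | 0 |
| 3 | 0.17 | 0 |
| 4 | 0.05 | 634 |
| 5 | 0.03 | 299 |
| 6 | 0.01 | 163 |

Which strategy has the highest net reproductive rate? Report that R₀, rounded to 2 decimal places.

Strategy A: R₀ = 0.54×0 + 0.19×0 + 0.05×538 + 0.02×504 + 0.01×353 = 40.5100
Strategy B: R₀ = 0.31×0 + 0.12×0 + 0.05×0 + 0.02×660 + 0.01×211 = 15.3100
Strategy C: R₀ = 0.38×0 + 0.17×0 + 0.05×634 + 0.03×299 + 0.01×163 = 42.3000
Highest R₀: strategy C with 42.3000.

42.30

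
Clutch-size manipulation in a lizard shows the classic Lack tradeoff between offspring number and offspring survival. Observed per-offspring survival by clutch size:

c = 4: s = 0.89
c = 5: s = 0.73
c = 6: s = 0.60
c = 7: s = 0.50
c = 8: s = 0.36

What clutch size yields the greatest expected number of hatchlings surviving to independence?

5

Expected hatchlings surviving to independence = c × s(c):
  c=4: 4 × 0.89 = 3.560
  c=5: 5 × 0.73 = 3.650
  c=6: 6 × 0.60 = 3.600
  c=7: 7 × 0.50 = 3.500
  c=8: 8 × 0.36 = 2.880
Maximum at c = 5 (3.650 hatchlings surviving to independence).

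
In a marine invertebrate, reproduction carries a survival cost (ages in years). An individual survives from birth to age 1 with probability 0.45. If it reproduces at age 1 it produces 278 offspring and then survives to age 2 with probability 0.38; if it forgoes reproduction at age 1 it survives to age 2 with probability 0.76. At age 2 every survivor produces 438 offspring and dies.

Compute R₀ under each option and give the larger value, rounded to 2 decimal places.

200.00

breed at age 1: R₀ = 0.45 × (278 + 0.38 × 438) = 0.45 × 444.4400 = 199.9980
delay to age 2: R₀ = 0.45 × (0.76 × 438) = 0.45 × 332.8800 = 149.7960
Higher: breed at age 1 (199.9980).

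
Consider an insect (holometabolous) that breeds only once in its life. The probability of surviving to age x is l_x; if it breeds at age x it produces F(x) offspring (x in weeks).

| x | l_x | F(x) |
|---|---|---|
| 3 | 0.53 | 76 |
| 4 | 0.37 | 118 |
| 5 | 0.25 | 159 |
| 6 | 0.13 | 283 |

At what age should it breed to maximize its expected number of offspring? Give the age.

Expected offspring if breeding at age x = l_x × F(x):
  age 3: 0.53 × 76 = 40.280
  age 4: 0.37 × 118 = 43.660
  age 5: 0.25 × 159 = 39.750
  age 6: 0.13 × 283 = 36.790
Maximum at age 4 (43.660).

4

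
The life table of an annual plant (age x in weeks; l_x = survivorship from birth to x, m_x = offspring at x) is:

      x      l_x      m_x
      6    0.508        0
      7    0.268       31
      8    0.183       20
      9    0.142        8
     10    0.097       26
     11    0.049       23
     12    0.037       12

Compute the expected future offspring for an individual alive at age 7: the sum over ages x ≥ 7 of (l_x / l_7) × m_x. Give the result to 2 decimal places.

l_7 = 0.268. Conditional survival from age 7 to x is l_x / l_7.
  x=7: (0.268/0.268) × 31 = 31.0000
  x=8: (0.183/0.268) × 20 = 13.6567
  x=9: (0.142/0.268) × 8 = 4.2388
  x=10: (0.097/0.268) × 26 = 9.4104
  x=11: (0.049/0.268) × 23 = 4.2052
  x=12: (0.037/0.268) × 12 = 1.6567
Sum = 31.0000 + 13.6567 + 4.2388 + 9.4104 + 4.2052 + 1.6567 = 64.1679

64.17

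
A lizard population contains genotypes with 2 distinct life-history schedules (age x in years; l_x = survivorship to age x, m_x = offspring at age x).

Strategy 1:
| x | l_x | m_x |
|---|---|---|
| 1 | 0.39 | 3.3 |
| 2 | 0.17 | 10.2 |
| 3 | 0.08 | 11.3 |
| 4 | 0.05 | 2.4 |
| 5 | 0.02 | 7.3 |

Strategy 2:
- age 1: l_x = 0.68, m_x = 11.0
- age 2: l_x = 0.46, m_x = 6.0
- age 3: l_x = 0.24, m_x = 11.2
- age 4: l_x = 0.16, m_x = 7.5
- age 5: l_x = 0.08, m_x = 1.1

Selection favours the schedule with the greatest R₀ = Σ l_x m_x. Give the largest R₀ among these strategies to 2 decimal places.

14.22

Strategy 1: R₀ = 0.39×3.3 + 0.17×10.2 + 0.08×11.3 + 0.05×2.4 + 0.02×7.3 = 4.1910
Strategy 2: R₀ = 0.68×11.0 + 0.46×6.0 + 0.24×11.2 + 0.16×7.5 + 0.08×1.1 = 14.2160
Highest R₀: strategy 2 with 14.2160.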